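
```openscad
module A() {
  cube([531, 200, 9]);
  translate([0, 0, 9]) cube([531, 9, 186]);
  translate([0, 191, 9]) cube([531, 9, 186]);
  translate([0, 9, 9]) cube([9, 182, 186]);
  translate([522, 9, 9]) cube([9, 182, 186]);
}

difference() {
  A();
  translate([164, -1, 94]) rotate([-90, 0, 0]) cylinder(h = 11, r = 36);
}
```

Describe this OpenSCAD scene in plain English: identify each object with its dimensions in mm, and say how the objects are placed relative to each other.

A is an open storage box with external size 531×200×195 mm and wall thickness 9 mm (the base is also 9 mm thick). The base covers the whole footprint; the four walls stand on the base, with the y-facing walls full-width and the x-facing walls fitting between their inner faces.

The open box has a circular hole of radius 36 mm through its front wall, centred at (x = 164, z = 94).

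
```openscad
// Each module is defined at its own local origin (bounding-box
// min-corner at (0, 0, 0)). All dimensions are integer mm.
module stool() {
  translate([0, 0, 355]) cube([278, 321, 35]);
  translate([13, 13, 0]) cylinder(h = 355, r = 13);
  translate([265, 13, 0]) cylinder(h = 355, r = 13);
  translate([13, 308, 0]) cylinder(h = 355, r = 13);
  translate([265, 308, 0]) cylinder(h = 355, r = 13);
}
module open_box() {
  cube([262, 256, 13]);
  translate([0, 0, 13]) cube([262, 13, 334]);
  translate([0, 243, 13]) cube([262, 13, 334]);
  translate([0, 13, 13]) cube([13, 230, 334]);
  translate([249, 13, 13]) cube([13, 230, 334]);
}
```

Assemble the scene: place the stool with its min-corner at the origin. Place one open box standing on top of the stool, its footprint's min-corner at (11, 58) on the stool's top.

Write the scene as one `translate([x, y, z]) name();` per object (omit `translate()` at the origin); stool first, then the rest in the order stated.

stool();
translate([11, 58, 390]) open_box();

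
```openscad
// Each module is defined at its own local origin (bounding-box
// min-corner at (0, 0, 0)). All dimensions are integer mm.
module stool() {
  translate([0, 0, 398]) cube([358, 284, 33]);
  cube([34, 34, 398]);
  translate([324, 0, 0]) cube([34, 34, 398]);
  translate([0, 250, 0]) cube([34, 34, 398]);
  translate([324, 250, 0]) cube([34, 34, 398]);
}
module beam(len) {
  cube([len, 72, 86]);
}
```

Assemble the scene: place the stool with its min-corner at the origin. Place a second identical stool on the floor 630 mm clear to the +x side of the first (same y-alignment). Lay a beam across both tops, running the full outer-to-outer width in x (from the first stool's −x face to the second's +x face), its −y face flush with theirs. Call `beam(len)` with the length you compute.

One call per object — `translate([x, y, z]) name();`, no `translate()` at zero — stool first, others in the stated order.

stool();
translate([988, 0, 0]) stool();
translate([0, 0, 431]) beam(1346);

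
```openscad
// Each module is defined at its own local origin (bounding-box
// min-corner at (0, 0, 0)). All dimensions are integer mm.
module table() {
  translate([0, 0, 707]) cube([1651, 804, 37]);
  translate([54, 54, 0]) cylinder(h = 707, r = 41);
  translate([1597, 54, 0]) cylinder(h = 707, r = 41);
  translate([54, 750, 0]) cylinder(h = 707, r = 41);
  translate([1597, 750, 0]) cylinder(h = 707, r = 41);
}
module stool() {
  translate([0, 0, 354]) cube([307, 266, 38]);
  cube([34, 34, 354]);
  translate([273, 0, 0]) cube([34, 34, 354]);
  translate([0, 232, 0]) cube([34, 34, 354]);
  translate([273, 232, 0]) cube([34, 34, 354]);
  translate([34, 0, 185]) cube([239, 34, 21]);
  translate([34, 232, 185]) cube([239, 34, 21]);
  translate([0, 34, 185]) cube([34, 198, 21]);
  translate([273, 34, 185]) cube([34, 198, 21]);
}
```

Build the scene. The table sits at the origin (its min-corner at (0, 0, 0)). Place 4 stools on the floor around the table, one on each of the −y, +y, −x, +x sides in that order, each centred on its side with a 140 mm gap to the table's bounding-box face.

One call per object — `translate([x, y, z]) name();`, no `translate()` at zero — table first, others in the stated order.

table();
translate([672, -406, 0]) stool();
translate([672, 944, 0]) stool();
translate([-447, 269, 0]) stool();
translate([1791, 269, 0]) stool();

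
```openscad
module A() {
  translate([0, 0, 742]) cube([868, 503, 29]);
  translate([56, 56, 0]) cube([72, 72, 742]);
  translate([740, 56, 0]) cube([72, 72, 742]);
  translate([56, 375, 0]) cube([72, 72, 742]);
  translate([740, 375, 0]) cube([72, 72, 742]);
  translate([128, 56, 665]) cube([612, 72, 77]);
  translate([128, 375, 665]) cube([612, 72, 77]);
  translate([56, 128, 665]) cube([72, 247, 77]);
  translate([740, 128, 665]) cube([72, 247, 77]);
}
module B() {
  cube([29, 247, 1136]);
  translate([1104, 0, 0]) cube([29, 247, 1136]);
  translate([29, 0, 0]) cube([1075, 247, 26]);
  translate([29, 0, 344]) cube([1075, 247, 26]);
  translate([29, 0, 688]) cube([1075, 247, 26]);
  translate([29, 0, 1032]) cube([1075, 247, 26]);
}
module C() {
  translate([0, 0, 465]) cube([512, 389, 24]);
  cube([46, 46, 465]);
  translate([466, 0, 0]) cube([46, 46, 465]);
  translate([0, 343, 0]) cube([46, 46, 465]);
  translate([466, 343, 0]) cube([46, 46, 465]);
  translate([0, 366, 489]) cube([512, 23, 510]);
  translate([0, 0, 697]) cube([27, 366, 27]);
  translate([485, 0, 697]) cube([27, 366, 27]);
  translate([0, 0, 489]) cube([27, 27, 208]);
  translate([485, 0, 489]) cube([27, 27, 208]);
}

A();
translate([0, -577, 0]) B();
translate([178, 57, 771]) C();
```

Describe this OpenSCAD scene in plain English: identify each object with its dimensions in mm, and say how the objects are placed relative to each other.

A is a rectangular dining table. The top is 868×503×29 mm with its upper surface at z = 771 mm. It stands on four 72×72 mm square legs, each inset 56 mm from the nearest pair of top edges, running from the floor to the underside of the top. Four apron rails, 72 mm thick and 77 mm tall, run between adjacent legs with their top edges flush with the underside of the top and their outer faces flush with the legs' outer faces.

B is a bookshelf 1133 mm wide overall, 247 mm deep and 1136 mm tall. The two sides are 29 mm thick vertical panels. 4 horizontal shelves of 26 mm thickness span between the inner faces of the sides; the lowest shelf sits on the floor and shelves are stacked with a clear vertical gap of 318 mm between each pair.

C is a chair: 512×389 mm seat, 24 mm thick, top at z = 489 mm, on four 46 mm square corner legs flush with the seat edges. A 23 mm thick backrest slab spans the full seat width, extending 510 mm above the seat top, its back face flush with the seat's +y edge. Two armrests of 27×27 mm section run along each side from the seat's front edge to the front of the backrest, top faces 235 mm above the seat top and outer faces flush with the seat's x-edges; a 27×27 mm post under the front of each armrest stands on the seat at the front corner.

The bookshelf is on the floor beside the table on its −y side. The chair is on top of the table, centred.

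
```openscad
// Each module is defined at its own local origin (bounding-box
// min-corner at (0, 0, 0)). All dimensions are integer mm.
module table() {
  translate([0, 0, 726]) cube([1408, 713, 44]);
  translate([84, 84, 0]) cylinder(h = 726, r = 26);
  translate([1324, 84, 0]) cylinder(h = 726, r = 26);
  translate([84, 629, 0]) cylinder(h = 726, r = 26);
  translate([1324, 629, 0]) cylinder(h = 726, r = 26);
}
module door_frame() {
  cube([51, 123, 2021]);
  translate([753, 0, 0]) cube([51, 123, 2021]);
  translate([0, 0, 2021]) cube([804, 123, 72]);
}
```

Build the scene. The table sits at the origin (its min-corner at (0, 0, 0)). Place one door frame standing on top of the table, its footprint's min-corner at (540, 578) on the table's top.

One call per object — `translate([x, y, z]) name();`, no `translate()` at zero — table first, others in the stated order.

table();
translate([540, 578, 770]) door_frame();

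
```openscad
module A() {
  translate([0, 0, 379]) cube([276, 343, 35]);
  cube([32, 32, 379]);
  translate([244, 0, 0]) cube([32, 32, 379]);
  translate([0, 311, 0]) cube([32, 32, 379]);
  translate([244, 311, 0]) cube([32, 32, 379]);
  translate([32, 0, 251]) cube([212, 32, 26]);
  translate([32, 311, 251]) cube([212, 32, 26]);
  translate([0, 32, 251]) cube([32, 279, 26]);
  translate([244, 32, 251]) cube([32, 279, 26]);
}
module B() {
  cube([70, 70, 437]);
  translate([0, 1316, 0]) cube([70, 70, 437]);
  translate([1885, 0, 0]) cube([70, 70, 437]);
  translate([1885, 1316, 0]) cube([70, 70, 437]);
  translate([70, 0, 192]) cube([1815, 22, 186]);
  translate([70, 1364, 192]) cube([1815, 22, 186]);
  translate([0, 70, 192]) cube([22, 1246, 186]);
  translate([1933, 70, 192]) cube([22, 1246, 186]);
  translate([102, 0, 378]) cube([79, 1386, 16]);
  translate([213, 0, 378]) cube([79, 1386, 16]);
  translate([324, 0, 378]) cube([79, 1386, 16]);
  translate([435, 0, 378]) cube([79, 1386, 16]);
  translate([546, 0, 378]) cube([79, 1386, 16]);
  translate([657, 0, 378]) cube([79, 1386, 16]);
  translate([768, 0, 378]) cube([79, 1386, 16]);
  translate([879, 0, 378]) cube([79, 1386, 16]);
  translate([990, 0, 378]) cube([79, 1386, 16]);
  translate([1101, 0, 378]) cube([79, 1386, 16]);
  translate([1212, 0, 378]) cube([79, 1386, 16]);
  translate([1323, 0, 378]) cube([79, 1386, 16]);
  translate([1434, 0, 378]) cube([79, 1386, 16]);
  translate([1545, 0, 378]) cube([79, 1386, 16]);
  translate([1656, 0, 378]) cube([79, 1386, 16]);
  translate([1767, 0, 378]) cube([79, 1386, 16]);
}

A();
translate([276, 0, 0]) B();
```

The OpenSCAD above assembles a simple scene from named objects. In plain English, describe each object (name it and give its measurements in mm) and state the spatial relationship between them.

A is a simple wooden stool: a rectangular seat 276 mm (x) by 343 mm (y), 35 mm thick, top face at z = 414 mm, on four square legs, each 32×32 mm in cross-section. The legs rest on z = 0, each flush with a corner of the seat. Four stretchers, 32 mm wide and 26 mm tall, connect adjacent legs with their undersides at z = 251 mm, each running between the inner faces of the legs it joins and aligned with the legs' outer faces on the other axis.

B is a bed frame 1955 mm long (x) by 1386 mm wide (y). Four 70×70 mm corner posts, 437 mm tall, at the corners of the footprint. Four rails of 22 mm thickness and 186 mm height run between adjacent posts with their undersides at z = 192 mm, their outer faces flush with the outside of the frame (the two x-running rails run between the posts' inner faces; the two y-running rails run between the posts' inner faces). 16 slats, each 79 mm wide (x) and 16 mm thick, lie across the top of the two x-running rails, running the full 1386 mm width of the frame in y; the slats are evenly spaced along x between the inner faces of the end posts with equal gaps (rounded down to the nearest mm) at the −x end and between each pair — any rounding remainder accumulates at the +x end.

The bed frame is against the stool's +x side, with their −y faces flush.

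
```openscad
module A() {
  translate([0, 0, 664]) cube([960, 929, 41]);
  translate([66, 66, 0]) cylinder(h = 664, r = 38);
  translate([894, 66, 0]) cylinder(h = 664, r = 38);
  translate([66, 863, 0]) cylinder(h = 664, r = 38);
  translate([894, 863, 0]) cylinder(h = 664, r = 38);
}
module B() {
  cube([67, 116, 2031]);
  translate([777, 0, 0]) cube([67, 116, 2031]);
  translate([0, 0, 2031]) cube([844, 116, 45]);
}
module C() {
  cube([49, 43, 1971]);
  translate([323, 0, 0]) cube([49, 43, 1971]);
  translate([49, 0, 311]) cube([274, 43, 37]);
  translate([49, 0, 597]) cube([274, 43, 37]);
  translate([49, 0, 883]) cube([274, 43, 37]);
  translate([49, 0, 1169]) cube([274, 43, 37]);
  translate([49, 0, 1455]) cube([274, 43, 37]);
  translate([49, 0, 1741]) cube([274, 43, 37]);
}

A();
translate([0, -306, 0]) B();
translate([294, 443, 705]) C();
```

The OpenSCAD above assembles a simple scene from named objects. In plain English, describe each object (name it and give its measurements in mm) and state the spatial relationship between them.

A is a rectangular dining table. The top is 960×929×41 mm with its upper surface at z = 705 mm. It stands on four round legs of 76 mm diameter, each leg's bounding box inset 28 mm from the nearest pair of top edges, running from the floor to the underside of the top.

B is a rectangular door frame: two vertical jambs of 67×116 mm section, 2031 mm tall, with a clear opening 710 mm wide between their inner faces. A header 45 mm tall and 116 mm deep lies on top of the jambs and spans the full outside width.

C is a straight ladder. Two 49×43 mm vertical rails, 1971 mm tall, stand 372 mm apart (outside-to-outside) with their front faces coplanar on the −y side. 6 rungs, each 43 mm deep and 37 mm tall, span between the inner faces of the rails, front faces flush with the rails. The lowest rung's underside is at z = 311 mm and rungs are spaced 286 mm apart (underside to underside).

The door frame is on the floor beside the table on its −y side. The ladder is on top of the table, centred.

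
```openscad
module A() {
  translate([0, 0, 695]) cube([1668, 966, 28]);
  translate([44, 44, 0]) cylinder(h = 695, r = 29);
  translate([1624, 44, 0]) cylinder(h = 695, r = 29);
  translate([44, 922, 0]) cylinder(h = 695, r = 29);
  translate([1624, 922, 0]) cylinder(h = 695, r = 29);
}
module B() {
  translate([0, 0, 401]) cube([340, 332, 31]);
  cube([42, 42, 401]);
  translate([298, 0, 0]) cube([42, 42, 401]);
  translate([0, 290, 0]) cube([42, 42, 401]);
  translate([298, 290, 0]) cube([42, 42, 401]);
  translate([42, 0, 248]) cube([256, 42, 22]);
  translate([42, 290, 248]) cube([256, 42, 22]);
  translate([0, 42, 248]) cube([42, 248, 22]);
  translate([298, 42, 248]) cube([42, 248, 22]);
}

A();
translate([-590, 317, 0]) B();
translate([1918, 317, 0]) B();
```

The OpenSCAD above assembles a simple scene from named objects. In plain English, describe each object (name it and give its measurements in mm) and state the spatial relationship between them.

A is a table with a 1668×966 mm rectangular top, 28 mm thick, top surface at z = 723 mm, supported by four round legs of 58 mm diameter, each leg's bounding box inset 15 mm from the nearest pair of top edges, running from the floor.

B is a four-legged stool. The seat is 340×332 mm, 31 mm thick, top at z = 432 mm. It stands on four square legs, each 42×42 mm in cross-section, from z = 0 to the seat underside, each flush with a corner of the seat. Four stretchers, 42 mm wide and 22 mm tall, connect adjacent legs with their undersides at z = 248 mm, each running between the inner faces of the legs it joins and aligned with the legs' outer faces on the other axis.

Two stools sit around the table at the −x, +x sides.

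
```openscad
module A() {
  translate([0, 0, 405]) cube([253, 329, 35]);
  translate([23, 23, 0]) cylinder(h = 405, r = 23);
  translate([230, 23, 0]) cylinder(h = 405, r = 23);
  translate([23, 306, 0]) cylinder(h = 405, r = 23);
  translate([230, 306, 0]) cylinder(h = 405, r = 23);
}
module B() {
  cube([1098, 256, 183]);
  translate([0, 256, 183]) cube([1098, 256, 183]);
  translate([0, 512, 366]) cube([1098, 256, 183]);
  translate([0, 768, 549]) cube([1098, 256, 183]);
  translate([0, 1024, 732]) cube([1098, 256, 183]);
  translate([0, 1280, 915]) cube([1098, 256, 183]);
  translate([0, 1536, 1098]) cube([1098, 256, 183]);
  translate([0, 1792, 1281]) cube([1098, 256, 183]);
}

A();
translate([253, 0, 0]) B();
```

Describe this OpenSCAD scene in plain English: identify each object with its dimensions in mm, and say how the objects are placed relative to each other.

A is a simple wooden stool: a rectangular seat 253 mm (x) by 329 mm (y), 35 mm thick, top face at z = 440 mm, on four round legs, each 46 mm in diameter. The legs rest on z = 0, each leg's axis is inset half a diameter from the nearest pair of seat edges (so the leg's bounding box is flush with the corner).

B is a straight staircase of 8 solid steps. Each step is 1098 mm wide (x), 256 mm deep (y, the going) and 183 mm tall (the rise). The first step rests on the floor; each subsequent step sits one going further in +y and one rise higher in +z, directly behind and above the previous step with no overlap.

The staircase is against the stool's +x side, with their −y faces flush.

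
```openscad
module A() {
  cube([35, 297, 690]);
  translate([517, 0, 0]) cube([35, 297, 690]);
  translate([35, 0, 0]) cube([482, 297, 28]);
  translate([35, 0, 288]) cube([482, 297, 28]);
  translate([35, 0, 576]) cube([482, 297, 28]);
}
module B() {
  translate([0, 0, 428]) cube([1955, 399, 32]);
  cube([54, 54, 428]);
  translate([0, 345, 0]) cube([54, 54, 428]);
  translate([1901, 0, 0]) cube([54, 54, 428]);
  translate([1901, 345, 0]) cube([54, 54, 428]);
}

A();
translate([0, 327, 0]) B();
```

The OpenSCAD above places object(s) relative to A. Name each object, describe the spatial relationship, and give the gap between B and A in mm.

The bench's nearest face is 30 mm from the bookshelf's +y face.

A is a bookshelf. B is a bench. The bench is on the floor beside the bookshelf on its +y side. The gap between the bench and the bookshelf is 30 mm.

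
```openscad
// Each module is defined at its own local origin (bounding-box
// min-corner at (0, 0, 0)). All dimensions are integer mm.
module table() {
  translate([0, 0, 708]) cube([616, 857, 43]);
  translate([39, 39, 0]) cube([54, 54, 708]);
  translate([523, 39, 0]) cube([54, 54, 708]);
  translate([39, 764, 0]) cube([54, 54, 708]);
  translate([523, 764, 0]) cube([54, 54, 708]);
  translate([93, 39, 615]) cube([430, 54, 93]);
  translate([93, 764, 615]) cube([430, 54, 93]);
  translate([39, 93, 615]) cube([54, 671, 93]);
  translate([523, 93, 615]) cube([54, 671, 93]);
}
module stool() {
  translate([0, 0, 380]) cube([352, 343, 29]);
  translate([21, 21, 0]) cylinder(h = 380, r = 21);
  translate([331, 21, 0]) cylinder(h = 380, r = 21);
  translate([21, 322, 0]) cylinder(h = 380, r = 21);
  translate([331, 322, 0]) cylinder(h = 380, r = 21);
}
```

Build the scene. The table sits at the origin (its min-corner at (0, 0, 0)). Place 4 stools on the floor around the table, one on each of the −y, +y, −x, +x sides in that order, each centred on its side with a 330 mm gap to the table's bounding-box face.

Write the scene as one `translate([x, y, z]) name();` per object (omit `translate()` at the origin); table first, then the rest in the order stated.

table();
translate([132, -673, 0]) stool();
translate([132, 1187, 0]) stool();
translate([-682, 257, 0]) stool();
translate([946, 257, 0]) stool();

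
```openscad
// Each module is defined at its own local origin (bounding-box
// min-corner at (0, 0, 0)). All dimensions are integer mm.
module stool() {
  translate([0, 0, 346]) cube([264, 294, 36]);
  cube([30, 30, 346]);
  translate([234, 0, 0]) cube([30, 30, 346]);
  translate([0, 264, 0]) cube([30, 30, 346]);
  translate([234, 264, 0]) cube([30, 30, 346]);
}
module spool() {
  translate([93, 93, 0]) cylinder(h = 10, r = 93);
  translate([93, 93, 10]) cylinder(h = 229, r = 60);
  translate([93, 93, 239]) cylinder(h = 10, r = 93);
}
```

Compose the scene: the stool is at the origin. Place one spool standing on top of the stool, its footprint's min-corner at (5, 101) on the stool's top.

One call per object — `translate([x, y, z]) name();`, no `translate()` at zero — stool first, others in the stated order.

stool();
translate([5, 101, 382]) spool();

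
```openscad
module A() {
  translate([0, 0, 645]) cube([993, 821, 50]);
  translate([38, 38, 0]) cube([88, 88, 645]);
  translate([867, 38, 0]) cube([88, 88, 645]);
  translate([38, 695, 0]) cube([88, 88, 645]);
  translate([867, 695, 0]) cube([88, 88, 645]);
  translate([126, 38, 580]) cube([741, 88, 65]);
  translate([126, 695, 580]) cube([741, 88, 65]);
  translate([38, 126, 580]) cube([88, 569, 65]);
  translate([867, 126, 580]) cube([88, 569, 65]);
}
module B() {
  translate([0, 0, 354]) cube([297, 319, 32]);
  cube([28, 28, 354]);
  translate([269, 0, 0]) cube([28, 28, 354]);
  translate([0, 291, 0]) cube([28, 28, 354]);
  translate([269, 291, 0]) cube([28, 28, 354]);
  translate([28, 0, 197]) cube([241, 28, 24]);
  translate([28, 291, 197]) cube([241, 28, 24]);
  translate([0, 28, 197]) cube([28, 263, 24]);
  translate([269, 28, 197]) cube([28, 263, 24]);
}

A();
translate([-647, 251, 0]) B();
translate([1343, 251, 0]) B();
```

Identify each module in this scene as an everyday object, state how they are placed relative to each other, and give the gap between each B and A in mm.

A is a table. B is a stool. Two stools sit around the table at the −x, +x sides. The gap between each stool and the table is 350 mm.

Each stool's nearest face is 350 mm from the table's bounding box.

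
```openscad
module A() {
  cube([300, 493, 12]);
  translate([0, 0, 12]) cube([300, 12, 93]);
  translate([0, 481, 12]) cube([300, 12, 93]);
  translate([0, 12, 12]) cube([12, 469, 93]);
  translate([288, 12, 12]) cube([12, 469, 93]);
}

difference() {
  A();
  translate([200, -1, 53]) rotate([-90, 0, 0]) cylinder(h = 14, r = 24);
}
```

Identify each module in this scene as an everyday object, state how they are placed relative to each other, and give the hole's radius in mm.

The subtracted cylinder has r = 24 mm.

A is an open box. The open box has a circular hole through its front wall. The hole's radius is 24 mm.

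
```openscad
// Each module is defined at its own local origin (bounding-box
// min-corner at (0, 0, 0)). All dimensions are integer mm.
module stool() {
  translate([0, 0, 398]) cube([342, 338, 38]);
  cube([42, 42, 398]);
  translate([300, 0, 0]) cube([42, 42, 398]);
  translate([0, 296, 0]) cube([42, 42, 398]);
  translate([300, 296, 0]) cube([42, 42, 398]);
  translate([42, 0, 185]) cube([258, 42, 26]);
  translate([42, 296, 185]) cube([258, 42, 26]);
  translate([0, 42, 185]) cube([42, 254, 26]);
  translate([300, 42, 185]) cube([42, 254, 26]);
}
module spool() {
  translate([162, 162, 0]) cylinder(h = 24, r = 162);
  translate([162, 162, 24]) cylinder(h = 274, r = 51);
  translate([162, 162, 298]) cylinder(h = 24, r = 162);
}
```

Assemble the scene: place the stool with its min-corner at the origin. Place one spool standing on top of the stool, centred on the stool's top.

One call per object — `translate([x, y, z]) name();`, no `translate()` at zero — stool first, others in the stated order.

stool();
translate([9, 7, 436]) spool();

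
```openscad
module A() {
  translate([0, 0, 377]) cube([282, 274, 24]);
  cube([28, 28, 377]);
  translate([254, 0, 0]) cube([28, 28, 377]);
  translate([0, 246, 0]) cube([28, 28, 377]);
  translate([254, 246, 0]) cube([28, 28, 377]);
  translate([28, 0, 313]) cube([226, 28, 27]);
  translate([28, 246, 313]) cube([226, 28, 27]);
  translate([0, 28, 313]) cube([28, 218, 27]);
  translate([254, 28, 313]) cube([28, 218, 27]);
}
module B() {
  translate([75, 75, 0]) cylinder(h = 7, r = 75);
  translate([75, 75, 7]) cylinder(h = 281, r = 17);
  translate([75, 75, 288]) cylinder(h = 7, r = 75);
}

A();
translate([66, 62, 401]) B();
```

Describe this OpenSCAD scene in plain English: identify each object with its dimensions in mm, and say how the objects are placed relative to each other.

A is a four-legged stool. The seat is a 282×274×24 mm slab whose top surface is at z = 401 mm; four square legs, each 28×28 mm in cross-section, run from the floor (z = 0) to the underside of the seat, each flush with a corner of the seat. Four stretchers, 28 mm wide and 27 mm tall, connect adjacent legs with their undersides at z = 313 mm, each running between the inner faces of the legs it joins and aligned with the legs' outer faces on the other axis.

B is a spool: two coaxial disc flanges of radius 75 mm and thickness 7 mm, joined by a core cylinder of radius 17 mm and height 281 mm. The lower flange rests on z = 0 and the three cylinders share a vertical axis.

The spool is on top of the stool, centred.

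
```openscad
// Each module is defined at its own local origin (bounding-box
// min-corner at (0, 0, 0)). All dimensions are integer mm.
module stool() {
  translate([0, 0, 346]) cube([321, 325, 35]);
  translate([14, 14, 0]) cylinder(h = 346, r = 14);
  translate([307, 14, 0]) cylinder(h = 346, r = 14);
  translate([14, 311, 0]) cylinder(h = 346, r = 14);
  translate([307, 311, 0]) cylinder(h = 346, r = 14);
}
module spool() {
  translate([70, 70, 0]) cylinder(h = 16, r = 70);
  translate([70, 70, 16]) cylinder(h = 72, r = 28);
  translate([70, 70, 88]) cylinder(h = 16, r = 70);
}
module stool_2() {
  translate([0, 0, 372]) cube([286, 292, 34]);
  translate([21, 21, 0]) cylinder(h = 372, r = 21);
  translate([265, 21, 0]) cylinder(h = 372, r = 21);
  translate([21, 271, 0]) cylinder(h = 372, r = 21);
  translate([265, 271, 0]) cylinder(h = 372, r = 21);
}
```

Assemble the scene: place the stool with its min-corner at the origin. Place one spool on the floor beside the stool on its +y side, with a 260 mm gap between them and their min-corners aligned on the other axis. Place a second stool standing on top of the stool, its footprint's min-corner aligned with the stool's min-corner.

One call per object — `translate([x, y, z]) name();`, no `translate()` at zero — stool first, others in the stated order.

stool();
translate([0, 585, 0]) spool();
translate([0, 0, 381]) stool_2();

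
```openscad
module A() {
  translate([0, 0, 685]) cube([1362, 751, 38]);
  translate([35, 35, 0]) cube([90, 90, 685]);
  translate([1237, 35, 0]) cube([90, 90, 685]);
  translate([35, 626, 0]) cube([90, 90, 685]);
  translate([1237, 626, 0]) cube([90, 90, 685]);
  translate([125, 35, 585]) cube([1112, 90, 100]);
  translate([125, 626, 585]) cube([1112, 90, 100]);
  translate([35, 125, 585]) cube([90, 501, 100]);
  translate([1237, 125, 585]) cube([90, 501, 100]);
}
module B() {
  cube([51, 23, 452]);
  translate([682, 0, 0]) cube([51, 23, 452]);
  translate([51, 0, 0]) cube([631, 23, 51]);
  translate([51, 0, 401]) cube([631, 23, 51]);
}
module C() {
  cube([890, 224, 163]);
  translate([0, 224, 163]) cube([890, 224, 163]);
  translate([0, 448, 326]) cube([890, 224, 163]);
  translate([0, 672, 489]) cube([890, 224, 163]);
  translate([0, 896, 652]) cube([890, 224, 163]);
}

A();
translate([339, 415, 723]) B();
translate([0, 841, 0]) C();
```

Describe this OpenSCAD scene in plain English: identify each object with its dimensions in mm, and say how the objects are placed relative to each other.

A is a rectangular dining table. The top is 1362×751×38 mm with its upper surface at z = 723 mm. It stands on four 90×90 mm square legs, each inset 35 mm from the nearest pair of top edges, running from the floor to the underside of the top. Four apron rails, 90 mm thick and 100 mm tall, run between adjacent legs with their top edges flush with the underside of the top and their outer faces flush with the legs' outer faces.

B is a rectangular picture frame lying in the x–z plane (depth along y). The opening is 631 mm wide (x) by 350 mm tall (z), surrounded by a border 51 mm wide on all four sides. The frame is 23 mm deep and is made of two full-height vertical stiles with two horizontal rails fitted between them.

C is a straight staircase of 5 solid steps. Each step is 890 mm wide (x), 224 mm deep (y, the going) and 163 mm tall (the rise). The first step rests on the floor; each subsequent step sits one going further in +y and one rise higher in +z, directly behind and above the previous step with no overlap.

The picture frame is on top of the table. The staircase is on the floor beside the table on its +y side.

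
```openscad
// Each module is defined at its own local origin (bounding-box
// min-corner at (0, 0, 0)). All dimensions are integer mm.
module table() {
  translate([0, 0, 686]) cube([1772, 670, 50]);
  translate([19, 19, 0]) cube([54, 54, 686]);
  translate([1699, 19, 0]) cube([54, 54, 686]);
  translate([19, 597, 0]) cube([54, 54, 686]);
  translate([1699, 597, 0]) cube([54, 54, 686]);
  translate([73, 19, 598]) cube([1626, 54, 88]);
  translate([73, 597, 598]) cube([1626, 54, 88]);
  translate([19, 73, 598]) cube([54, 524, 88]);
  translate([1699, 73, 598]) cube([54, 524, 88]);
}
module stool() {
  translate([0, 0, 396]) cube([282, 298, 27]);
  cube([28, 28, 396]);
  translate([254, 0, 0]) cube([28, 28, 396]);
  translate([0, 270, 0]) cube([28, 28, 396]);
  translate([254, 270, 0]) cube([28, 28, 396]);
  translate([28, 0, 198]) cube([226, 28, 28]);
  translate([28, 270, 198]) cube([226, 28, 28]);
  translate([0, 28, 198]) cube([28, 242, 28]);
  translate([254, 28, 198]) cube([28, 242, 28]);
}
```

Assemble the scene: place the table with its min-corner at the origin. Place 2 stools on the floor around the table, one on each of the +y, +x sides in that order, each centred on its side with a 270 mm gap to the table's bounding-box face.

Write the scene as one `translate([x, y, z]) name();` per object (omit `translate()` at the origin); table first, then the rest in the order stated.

table();
translate([745, 940, 0]) stool();
translate([2042, 186, 0]) stool();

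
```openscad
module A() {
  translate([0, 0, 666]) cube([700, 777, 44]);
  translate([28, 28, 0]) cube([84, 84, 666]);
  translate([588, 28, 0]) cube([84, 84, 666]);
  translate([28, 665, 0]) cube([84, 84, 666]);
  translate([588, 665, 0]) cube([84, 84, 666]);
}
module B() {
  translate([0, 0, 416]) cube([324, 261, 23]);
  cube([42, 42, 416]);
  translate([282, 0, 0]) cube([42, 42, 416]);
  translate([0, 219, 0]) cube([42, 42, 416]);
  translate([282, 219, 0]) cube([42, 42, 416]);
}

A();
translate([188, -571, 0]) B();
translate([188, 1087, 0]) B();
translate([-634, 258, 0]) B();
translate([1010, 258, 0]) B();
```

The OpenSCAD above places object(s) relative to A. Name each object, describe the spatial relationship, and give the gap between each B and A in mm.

A is a table. B is a stool. Four stools sit around the table at the −y, +y, −x, +x sides. The gap between each stool and the table is 310 mm.

Each stool's nearest face is 310 mm from the table's bounding box.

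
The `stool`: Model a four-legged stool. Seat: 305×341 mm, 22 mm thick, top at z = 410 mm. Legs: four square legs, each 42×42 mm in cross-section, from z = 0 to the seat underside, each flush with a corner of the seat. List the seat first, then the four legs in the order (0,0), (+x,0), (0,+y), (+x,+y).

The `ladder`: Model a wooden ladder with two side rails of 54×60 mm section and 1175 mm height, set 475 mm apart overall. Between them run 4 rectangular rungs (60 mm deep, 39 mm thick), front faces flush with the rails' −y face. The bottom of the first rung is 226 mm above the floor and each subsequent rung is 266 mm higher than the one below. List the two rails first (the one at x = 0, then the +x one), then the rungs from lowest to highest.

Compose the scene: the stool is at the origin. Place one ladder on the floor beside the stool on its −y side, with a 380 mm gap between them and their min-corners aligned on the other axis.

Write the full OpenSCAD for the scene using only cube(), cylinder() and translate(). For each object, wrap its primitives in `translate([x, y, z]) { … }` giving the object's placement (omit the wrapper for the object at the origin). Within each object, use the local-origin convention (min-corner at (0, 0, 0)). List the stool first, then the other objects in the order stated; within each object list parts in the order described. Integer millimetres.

translate([0, 0, 388]) cube([305, 341, 22]);
cube([42, 42, 388]);
translate([263, 0, 0]) cube([42, 42, 388]);
translate([0, 299, 0]) cube([42, 42, 388]);
translate([263, 299, 0]) cube([42, 42, 388]);
translate([0, -440, 0]) {
  cube([54, 60, 1175]);
  translate([421, 0, 0]) cube([54, 60, 1175]);
  translate([54, 0, 226]) cube([367, 60, 39]);
  translate([54, 0, 492]) cube([367, 60, 39]);
  translate([54, 0, 758]) cube([367, 60, 39]);
  translate([54, 0, 1024]) cube([367, 60, 39]);
}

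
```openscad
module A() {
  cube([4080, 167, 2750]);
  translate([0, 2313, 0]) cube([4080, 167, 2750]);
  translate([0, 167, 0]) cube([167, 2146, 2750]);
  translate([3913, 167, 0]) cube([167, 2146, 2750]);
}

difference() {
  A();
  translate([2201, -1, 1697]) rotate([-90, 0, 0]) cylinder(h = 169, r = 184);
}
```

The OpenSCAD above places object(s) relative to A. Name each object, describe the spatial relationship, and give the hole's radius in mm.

A is a house frame. The house frame has a circular hole through its front wall. The hole's radius is 184 mm.

The subtracted cylinder has r = 184 mm.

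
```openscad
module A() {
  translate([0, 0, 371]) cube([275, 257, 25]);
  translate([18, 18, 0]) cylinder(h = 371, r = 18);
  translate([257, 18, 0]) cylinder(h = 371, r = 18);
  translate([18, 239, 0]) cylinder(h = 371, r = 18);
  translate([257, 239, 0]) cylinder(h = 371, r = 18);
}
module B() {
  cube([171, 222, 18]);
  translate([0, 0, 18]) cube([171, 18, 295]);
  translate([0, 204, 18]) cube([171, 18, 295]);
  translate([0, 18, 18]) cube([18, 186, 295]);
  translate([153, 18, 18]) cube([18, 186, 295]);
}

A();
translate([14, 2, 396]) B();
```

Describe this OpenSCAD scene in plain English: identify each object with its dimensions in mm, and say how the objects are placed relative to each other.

A is a four-legged stool. The seat is a 275×257×25 mm slab whose top surface is at z = 396 mm; four round legs, each 36 mm in diameter, run from the floor (z = 0) to the underside of the seat, each leg's axis is inset half a diameter from the nearest pair of seat edges (so the leg's bounding box is flush with the corner).

B is an open storage box with external size 171×222×313 mm and wall thickness 18 mm (the base is also 18 mm thick). The base covers the whole footprint; the four walls stand on the base, with the y-facing walls full-width and the x-facing walls fitting between their inner faces.

The open box is on top of the stool.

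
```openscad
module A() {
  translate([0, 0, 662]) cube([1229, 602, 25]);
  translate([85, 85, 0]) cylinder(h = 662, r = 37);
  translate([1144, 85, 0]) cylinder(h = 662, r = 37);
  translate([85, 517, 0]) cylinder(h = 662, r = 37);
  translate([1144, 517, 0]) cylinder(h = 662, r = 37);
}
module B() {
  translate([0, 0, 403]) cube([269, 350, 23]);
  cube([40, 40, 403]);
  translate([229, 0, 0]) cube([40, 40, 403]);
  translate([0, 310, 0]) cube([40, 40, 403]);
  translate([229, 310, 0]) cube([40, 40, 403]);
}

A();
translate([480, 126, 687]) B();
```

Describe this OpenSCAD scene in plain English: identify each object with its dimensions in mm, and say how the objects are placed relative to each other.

A is a table with a 1229×602 mm rectangular top, 25 mm thick, top surface at z = 687 mm, supported by four round legs of 74 mm diameter, each leg's bounding box inset 48 mm from the nearest pair of top edges, running from the floor.

B is a simple wooden stool: a rectangular seat 269 mm (x) by 350 mm (y), 23 mm thick, top face at z = 426 mm, on four square legs, each 40×40 mm in cross-section. The legs rest on z = 0, each flush with a corner of the seat.

The stool is on top of the table, centred.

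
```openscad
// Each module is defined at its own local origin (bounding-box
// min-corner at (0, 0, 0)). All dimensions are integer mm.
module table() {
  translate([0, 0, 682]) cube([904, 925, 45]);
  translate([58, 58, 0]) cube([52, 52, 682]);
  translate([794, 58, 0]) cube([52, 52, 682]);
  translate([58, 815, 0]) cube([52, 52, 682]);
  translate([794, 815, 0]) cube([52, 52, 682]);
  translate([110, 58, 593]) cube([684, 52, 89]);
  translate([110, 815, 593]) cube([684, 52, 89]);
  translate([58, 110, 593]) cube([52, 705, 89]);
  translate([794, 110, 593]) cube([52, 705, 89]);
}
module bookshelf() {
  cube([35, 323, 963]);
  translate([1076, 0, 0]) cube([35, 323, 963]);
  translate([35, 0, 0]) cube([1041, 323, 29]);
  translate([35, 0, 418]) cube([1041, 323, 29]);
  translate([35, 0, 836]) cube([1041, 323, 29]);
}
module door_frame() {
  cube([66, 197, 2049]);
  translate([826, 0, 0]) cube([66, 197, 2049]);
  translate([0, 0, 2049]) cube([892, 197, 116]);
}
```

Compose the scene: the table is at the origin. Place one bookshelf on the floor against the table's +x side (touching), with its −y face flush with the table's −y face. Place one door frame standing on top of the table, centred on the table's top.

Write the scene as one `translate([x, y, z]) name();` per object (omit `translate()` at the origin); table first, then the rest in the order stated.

table();
translate([904, 0, 0]) bookshelf();
translate([6, 364, 727]) door_frame();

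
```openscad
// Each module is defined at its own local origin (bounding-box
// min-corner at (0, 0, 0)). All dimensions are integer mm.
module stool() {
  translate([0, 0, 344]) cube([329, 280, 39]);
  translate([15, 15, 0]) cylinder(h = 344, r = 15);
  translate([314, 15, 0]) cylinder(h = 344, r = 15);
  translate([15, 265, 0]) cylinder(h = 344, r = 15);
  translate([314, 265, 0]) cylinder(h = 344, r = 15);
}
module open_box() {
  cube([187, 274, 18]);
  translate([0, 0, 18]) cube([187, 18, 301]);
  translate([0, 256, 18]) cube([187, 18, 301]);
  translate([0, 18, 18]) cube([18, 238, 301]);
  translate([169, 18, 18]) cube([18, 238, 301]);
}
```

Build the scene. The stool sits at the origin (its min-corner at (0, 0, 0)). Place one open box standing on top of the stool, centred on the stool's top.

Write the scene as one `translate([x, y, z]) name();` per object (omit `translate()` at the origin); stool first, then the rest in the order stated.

stool();
translate([71, 3, 383]) open_box();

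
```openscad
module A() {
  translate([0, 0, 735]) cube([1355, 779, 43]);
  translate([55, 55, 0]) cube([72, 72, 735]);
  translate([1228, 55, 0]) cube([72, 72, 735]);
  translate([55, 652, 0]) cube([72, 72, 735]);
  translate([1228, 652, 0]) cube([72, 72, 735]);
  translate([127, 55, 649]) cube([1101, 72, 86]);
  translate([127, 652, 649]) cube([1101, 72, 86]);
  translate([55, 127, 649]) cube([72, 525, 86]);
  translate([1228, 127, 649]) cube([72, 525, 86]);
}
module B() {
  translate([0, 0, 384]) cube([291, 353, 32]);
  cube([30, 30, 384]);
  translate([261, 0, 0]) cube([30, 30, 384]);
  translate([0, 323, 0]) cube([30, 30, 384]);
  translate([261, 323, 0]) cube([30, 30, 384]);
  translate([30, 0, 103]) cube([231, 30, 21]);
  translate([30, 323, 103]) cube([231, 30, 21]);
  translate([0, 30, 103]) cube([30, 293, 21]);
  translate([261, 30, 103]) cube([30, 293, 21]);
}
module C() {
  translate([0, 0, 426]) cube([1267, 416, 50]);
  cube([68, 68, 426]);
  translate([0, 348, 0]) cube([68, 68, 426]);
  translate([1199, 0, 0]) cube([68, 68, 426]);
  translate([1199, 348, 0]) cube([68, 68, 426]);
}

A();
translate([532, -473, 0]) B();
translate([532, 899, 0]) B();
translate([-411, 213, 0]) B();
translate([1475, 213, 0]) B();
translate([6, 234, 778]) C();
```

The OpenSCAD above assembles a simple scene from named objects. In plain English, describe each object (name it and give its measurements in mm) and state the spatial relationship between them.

A is a table with a 1355×779 mm rectangular top, 43 mm thick, top surface at z = 778 mm, supported by four 72×72 mm square legs, each inset 55 mm from the nearest pair of top edges, running from the floor. Four apron rails, 72 mm thick and 86 mm tall, run between adjacent legs with their top edges flush with the underside of the top and their outer faces flush with the legs' outer faces.

B is a four-legged stool. The seat is a 291×353×32 mm slab whose top surface is at z = 416 mm; four square legs, each 30×30 mm in cross-section, run from the floor (z = 0) to the underside of the seat, each flush with a corner of the seat. Four stretchers, 30 mm wide and 21 mm tall, connect adjacent legs with their undersides at z = 103 mm, each running between the inner faces of the legs it joins and aligned with the legs' outer faces on the other axis.

C is a long wooden bench with a 1267 mm (x) × 416 mm (y) seat, 50 mm thick, its top surface 476 mm above the floor. Four 68 mm square legs at the seat corners, flush with the edges, run from z = 0 to the seat underside.

Four stools sit around the table at the −y, +y, −x, +x sides. The bench is on top of the table.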